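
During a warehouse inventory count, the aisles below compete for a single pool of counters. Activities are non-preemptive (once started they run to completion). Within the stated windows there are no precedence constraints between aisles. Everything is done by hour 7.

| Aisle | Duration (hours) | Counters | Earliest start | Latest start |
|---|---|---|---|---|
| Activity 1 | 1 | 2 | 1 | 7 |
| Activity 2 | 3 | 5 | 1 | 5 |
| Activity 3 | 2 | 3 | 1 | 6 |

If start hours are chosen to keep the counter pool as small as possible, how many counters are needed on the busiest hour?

Early-start (Activity 1@1, Activity 2@1, Activity 3@1) gives peak 10: h1:10  h2:8  h3:5  h4:0  h5:0  h6:0  h7:0.
Shift Activity 2→2, Activity 3→5.
Schedule Activity 1@1, Activity 2@2, Activity 3@5: h1:2  h2:5  h3:5  h4:5  h5:3  h6:3  h7:0 — peak 5.

5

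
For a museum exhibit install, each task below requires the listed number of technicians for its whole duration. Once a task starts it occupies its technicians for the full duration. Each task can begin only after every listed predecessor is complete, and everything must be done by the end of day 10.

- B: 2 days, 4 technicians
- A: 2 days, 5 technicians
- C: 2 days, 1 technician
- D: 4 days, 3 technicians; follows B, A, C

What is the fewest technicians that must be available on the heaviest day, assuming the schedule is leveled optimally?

5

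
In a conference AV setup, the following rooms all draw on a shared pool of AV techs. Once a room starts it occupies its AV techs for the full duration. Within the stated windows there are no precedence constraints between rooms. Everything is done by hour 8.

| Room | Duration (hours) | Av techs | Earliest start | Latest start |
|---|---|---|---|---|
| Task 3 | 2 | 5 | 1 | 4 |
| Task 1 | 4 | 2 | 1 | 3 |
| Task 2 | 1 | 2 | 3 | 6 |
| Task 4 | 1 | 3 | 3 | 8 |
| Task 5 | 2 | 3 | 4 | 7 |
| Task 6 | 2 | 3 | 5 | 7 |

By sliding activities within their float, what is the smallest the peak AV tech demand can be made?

5

Early-start (Task 3@1, Task 1@1, Task 2@3, Task 4@3, Task 5@4, Task 6@5) gives peak 7: h1:7  h2:7  h3:7  h4:5  h5:6  h6:3  h7:0  h8:0.
Shift Task 1→3, Task 4→4, Task 5→5, Task 6→7.
Schedule Task 3@1, Task 1@3, Task 2@3, Task 4@4, Task 5@5, Task 6@7: h1:5  h2:5  h3:4  h4:5  h5:5  h6:5  h7:3  h8:3 — peak 5.
Total AV tech-hours = 35 over 8 hours ⇒ peak ≥ ⌈35/8⌉ = 5, so 5 is optimal.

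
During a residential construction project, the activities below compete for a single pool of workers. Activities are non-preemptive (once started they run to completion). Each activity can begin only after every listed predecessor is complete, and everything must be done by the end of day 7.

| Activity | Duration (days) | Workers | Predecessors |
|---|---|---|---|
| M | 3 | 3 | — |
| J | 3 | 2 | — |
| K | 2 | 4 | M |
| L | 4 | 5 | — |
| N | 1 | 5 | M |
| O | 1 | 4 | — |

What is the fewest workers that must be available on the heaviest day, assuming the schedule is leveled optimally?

8

Early-start (M@1, J@1, K@4, L@1, N@4, O@1) gives peak 14: d1:14  d2:10  d3:10  d4:14  d5:4  d6:0  d7:0.
Shift J→4, K→6, N→5, O→7.
Schedule M@1, J@4, K@6, L@1, N@5, O@7: d1:8  d2:8  d3:8  d4:7  d5:7  d6:6  d7:8 — peak 8.
Total worker-days = 52 over 7 days ⇒ peak ≥ ⌈52/7⌉ = 8, so 8 is optimal.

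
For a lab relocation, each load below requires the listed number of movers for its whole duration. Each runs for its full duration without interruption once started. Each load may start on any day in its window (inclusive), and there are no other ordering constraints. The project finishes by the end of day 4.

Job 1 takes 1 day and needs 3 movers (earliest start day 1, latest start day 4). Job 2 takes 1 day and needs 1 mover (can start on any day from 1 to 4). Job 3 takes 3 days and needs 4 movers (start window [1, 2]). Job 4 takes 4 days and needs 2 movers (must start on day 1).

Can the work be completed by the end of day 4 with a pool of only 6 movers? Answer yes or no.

yes

Schedule Job 1@1, Job 2@1, Job 3@2, Job 4@1: d1:6  d2:6  d3:6  d4:6 — peak 6 ≤ 6.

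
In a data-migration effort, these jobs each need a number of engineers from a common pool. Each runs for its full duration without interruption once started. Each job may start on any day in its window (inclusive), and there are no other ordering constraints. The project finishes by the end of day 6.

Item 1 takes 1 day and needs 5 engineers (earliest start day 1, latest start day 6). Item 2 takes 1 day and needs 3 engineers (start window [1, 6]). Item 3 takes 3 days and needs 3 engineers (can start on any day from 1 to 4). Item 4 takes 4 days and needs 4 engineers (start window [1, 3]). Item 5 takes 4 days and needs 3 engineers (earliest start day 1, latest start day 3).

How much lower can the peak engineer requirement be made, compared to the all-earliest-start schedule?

8

Early-start peak: d1:18  d2:10  d3:10  d4:7  d5:0  d6:0 ⇒ 18.
Leveled (Item 1@1, Item 2@1, Item 3@2, Item 4@2, Item 5@2): d1:8  d2:10  d3:10  d4:10  d5:7  d6:0 ⇒ 10.
Reduction 18 − 10 = 8.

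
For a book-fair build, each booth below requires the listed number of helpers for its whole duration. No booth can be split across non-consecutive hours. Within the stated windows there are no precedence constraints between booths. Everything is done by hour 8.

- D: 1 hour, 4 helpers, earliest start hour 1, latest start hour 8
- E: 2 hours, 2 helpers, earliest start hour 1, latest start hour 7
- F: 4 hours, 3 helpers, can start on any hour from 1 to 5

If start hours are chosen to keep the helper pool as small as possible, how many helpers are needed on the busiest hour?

4

Early-start (D@1, E@1, F@1) gives peak 9: h1:9  h2:5  h3:3  h4:3  h5:0  h6:0  h7:0  h8:0.
Shift E→2, F→4.
Schedule D@1, E@2, F@4: h1:4  h2:2  h3:2  h4:3  h5:3  h6:3  h7:3  h8:0 — peak 4.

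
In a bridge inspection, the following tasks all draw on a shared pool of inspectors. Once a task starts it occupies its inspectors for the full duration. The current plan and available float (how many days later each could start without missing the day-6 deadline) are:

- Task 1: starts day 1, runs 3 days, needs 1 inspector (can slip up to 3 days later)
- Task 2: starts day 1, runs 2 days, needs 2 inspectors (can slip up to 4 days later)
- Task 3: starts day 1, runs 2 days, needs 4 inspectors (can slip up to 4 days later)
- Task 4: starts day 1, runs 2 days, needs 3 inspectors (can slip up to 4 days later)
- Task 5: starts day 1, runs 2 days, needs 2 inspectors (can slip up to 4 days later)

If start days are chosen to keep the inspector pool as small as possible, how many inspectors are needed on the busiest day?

5

Early-start (Task 1@1, Task 2@1, Task 3@1, Task 4@1, Task 5@1) gives peak 12: d1:12  d2:12  d3:1  d4:0  d5:0  d6:0.
Shift Task 3→3, Task 4→5.
Schedule Task 1@1, Task 2@1, Task 3@3, Task 4@5, Task 5@1: d1:5  d2:5  d3:5  d4:4  d5:3  d6:3 — peak 5.
Total inspector-days = 25 over 6 days ⇒ peak ≥ ⌈25/6⌉ = 5, so 5 is optimal.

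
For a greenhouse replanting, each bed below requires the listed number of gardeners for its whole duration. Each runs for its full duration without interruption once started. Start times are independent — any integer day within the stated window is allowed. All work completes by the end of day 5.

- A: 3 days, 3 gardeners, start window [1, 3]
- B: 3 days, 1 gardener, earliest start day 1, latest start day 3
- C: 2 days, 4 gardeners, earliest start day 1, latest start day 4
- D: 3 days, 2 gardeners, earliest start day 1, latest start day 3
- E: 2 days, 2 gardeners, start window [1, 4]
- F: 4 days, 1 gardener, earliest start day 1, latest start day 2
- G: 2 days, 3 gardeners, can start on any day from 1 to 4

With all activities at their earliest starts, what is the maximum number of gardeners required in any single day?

16

Early-start schedule: A@1, B@1, C@1, D@1, E@1, F@1, G@1.
Load per day: day 1: 16, day 2: 16, day 3: 7, day 4: 1, day 5: 0.
Peak is 16.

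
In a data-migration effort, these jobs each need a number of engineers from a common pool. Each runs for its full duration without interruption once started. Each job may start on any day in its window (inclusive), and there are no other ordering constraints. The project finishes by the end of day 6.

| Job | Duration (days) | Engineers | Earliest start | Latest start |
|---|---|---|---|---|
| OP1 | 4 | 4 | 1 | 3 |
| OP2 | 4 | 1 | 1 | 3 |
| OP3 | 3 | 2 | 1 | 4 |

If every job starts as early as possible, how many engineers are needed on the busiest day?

7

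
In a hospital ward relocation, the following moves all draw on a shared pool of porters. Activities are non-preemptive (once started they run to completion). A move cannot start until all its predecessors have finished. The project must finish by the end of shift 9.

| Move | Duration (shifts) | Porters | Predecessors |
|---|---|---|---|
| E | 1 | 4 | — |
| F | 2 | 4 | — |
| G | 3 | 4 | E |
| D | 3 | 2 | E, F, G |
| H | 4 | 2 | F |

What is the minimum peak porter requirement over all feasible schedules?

Early-start (E@1, F@1, G@2, D@5, H@3) gives peak 8: s1:8  s2:8  s3:6  s4:6  s5:4  s6:4  s7:2  s8:0  s9:0.
Shift F→2, G→4, D→7, H→4.
Schedule E@1, F@2, G@4, D@7, H@4: s1:4  s2:4  s3:4  s4:6  s5:6  s6:6  s7:4  s8:2  s9:2 — peak 6.

6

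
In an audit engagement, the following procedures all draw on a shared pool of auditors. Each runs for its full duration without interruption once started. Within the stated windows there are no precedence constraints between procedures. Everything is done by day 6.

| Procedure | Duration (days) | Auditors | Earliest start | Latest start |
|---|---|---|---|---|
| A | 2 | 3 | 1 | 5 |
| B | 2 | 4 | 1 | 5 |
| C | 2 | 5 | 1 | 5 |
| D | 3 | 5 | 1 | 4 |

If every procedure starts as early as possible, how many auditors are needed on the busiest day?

Early-start schedule: A@1, B@1, C@1, D@1.
Load per day: day 1: 17, day 2: 17, day 3: 5, day 4: 0, day 5: 0, day 6: 0.
Peak is 17.

17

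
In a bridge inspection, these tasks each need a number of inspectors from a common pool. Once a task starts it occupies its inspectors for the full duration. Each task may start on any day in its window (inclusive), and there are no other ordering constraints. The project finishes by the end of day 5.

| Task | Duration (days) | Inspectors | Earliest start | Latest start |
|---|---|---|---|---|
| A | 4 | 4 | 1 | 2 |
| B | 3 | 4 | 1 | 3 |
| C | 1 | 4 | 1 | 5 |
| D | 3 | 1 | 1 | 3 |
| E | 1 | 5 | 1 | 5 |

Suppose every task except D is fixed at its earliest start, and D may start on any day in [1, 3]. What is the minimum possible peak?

D@1: d1:18  d2:9  d3:9  d4:4  d5:0 → peak 18
D@2: d1:17  d2:9  d3:9  d4:5  d5:0 → peak 17
D@3: d1:17  d2:8  d3:9  d4:5  d5:1 → peak 17
Best is D@2, peak 17.

17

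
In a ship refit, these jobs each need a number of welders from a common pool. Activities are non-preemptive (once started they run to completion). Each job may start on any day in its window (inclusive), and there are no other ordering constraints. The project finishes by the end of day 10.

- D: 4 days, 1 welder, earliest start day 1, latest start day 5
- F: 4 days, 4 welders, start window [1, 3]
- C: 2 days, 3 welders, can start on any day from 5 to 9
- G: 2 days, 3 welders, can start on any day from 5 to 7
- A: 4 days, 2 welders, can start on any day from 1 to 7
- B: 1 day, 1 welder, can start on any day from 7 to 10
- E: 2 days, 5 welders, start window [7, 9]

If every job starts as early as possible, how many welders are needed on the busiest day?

7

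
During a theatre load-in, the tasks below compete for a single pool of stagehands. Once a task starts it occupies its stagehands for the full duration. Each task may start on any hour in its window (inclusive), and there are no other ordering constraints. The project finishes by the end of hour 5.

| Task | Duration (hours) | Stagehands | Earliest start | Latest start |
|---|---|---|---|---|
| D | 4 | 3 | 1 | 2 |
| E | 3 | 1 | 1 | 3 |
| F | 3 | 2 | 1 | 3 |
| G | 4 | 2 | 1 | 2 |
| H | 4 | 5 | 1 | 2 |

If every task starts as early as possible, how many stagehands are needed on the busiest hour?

13

Early-start schedule: D@1, E@1, F@1, G@1, H@1.
Load per hour: hour 1: 13, hour 2: 13, hour 3: 13, hour 4: 10, hour 5: 0.
Peak is 13.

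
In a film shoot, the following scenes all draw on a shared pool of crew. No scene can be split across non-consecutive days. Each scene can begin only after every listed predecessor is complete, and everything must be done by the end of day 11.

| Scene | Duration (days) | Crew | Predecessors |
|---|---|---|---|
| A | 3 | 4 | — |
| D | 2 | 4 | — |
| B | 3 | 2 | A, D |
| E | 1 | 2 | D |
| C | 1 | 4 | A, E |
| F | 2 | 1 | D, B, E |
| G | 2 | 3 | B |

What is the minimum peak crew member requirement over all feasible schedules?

Early-start (A@1, D@1, B@4, E@3, C@4, F@7, G@7) gives peak 8: d1:8  d2:8  d3:6  d4:6  d5:2  d6:2  d7:4  d8:4  d9:0  d10:0  d11:0.
Shift D→4, B→6, E→6, C→9, F→10, G→10.
Schedule A@1, D@4, B@6, E@6, C@9, F@10, G@10: d1:4  d2:4  d3:4  d4:4  d5:4  d6:4  d7:2  d8:2  d9:4  d10:4  d11:4 — peak 4.
Total crew member-days = 40 over 11 days ⇒ peak ≥ ⌈40/11⌉ = 4, so 4 is optimal.

4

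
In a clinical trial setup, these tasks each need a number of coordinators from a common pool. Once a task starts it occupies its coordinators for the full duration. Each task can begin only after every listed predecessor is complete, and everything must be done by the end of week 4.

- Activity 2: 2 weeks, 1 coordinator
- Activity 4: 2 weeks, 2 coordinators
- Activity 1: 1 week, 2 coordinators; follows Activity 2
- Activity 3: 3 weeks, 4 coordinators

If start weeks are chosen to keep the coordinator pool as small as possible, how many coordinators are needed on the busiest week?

6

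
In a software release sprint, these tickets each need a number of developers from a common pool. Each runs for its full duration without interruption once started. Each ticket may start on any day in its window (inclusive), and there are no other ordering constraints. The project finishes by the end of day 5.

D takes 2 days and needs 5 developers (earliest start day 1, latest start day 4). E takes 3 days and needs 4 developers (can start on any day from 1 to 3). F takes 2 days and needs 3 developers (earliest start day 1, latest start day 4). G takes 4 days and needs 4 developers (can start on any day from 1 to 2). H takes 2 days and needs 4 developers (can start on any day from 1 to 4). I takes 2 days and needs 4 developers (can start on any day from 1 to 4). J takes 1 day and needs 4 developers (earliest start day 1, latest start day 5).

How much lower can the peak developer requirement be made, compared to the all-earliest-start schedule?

13

Early-start peak: d1:28  d2:24  d3:8  d4:4  d5:0 ⇒ 28.
Leveled (D@1, E@1, F@3, G@1, H@3, I@4, J@5): d1:13  d2:13  d3:15  d4:15  d5:8 ⇒ 15.
Reduction 28 − 15 = 13.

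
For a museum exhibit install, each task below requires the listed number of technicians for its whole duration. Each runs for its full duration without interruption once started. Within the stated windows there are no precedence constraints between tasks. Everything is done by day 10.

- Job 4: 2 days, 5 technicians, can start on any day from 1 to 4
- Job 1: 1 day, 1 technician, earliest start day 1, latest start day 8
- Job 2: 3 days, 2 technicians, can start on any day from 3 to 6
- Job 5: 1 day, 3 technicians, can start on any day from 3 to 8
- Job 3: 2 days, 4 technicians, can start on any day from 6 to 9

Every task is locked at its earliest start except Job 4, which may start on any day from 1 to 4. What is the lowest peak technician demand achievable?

6

Job 4@1: d1:6  d2:5  d3:5  d4:2  d5:2  d6:4  d7:4  d8:0  d9:0  d10:0 → peak 6
Job 4@2: d1:1  d2:5  d3:10  d4:2  d5:2  d6:4  d7:4  d8:0  d9:0  d10:0 → peak 10
Job 4@3: d1:1  d2:0  d3:10  d4:7  d5:2  d6:4  d7:4  d8:0  d9:0  d10:0 → peak 10
Job 4@4: d1:1  d2:0  d3:5  d4:7  d5:7  d6:4  d7:4  d8:0  d9:0  d10:0 → peak 7
Best is Job 4@1, peak 6.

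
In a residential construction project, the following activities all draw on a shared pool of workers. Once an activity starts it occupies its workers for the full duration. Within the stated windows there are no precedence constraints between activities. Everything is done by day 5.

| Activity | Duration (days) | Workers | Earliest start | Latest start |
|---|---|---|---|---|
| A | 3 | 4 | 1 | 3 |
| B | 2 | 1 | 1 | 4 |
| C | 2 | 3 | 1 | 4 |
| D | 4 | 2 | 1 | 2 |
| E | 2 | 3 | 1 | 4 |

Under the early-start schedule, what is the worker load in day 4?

2

At early start, day 4 has: D.
Demand: 2 = 2.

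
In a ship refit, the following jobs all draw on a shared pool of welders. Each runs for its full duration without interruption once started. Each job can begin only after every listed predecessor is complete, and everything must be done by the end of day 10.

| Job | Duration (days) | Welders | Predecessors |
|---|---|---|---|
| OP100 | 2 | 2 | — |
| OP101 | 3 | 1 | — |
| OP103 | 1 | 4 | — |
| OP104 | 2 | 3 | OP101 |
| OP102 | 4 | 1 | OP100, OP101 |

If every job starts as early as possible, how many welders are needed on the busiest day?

Early-start schedule: OP100@1, OP101@1, OP103@1, OP104@4, OP102@4.
Load per day: day 1: 7, day 2: 3, day 3: 1, day 4: 4, day 5: 4, day 6: 1, day 7: 1, day 8: 0, day 9: 0, day 10: 0.
Peak is 7.

7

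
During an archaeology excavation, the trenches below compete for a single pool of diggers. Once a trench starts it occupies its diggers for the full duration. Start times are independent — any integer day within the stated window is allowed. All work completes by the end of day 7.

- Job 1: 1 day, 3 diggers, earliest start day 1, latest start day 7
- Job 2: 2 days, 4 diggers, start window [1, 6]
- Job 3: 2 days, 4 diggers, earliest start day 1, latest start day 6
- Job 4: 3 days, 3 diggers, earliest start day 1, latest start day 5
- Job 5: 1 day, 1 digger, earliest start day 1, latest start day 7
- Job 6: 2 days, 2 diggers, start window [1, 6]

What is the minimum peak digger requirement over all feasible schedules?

6

Early-start (Job 1@1, Job 2@1, Job 3@1, Job 4@1, Job 5@1, Job 6@1) gives peak 17: d1:17  d2:13  d3:3  d4:0  d5:0  d6:0  d7:0.
Shift Job 2→4, Job 3→6, Job 5→2, Job 6→2.
Schedule Job 1@1, Job 2@4, Job 3@6, Job 4@1, Job 5@2, Job 6@2: d1:6  d2:6  d3:5  d4:4  d5:4  d6:4  d7:4 — peak 6.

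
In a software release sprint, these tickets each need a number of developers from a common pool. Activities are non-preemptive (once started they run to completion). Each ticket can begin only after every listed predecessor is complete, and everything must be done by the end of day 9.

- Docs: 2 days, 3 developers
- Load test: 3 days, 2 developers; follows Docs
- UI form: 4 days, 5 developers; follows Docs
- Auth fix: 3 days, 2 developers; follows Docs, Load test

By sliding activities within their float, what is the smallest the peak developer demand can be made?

7

Schedule Docs@1, Load test@3, UI form@3, Auth fix@6: d1:3  d2:3  d3:7  d4:7  d5:7  d6:7  d7:2  d8:2  d9:0 — peak 7.
No arrangement of the 15 feasible schedules does better.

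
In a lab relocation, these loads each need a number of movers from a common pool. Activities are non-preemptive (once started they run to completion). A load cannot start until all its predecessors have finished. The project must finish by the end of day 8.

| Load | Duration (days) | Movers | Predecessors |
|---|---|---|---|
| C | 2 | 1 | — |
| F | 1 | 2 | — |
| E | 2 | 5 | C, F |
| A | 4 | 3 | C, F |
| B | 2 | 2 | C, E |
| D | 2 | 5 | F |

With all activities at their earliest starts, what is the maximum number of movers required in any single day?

13

Early-start schedule: C@1, F@1, E@3, A@3, B@5, D@2.
Load per day: day 1: 3, day 2: 6, day 3: 13, day 4: 8, day 5: 5, day 6: 5, day 7: 0, day 8: 0.
Peak is 13.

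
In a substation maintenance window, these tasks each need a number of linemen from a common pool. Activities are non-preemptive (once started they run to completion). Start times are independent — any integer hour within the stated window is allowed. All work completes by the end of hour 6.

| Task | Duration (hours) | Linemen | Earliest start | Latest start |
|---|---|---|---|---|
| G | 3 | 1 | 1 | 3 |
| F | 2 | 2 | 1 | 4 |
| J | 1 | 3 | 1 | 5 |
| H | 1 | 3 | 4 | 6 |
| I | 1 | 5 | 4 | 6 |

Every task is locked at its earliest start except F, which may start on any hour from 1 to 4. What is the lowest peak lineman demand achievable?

F@1: h1:6  h2:3  h3:1  h4:8  h5:0  h6:0 → peak 8
F@2: h1:4  h2:3  h3:3  h4:8  h5:0  h6:0 → peak 8
F@3: h1:4  h2:1  h3:3  h4:10  h5:0  h6:0 → peak 10
F@4: h1:4  h2:1  h3:1  h4:10  h5:2  h6:0 → peak 10
Best is F@1, peak 8.

8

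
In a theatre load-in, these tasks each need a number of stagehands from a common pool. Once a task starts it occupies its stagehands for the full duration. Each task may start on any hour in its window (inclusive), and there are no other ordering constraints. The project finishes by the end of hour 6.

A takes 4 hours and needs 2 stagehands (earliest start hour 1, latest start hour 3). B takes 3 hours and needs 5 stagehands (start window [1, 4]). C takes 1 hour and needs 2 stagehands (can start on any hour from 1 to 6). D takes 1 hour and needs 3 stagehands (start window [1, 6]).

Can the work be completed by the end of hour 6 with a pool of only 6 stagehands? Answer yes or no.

The minimum achievable peak is 7; 6 < 7, so no feasible schedule stays within the cap.

no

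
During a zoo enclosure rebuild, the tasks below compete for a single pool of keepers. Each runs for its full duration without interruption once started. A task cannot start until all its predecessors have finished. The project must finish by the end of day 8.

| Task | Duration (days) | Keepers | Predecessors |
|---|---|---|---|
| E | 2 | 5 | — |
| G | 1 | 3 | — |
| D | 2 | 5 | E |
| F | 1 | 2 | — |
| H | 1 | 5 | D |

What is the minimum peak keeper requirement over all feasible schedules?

Early-start (E@1, G@1, D@3, F@1, H@5) gives peak 10: d1:10  d2:5  d3:5  d4:5  d5:5  d6:0  d7:0  d8:0.
Shift G→3, D→4, F→3, H→6.
Schedule E@1, G@3, D@4, F@3, H@6: d1:5  d2:5  d3:5  d4:5  d5:5  d6:5  d7:0  d8:0 — peak 5.

5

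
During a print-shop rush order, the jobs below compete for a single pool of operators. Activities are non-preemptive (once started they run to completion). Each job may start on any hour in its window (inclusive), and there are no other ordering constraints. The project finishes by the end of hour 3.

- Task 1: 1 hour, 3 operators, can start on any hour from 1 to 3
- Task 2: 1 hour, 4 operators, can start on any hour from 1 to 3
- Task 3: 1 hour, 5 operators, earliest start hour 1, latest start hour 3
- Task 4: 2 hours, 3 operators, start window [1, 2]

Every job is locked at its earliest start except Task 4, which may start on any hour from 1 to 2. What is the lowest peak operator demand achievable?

12

Task 4@1: h1:15  h2:3  h3:0 → peak 15
Task 4@2: h1:12  h2:3  h3:3 → peak 12
Best is Task 4@2, peak 12.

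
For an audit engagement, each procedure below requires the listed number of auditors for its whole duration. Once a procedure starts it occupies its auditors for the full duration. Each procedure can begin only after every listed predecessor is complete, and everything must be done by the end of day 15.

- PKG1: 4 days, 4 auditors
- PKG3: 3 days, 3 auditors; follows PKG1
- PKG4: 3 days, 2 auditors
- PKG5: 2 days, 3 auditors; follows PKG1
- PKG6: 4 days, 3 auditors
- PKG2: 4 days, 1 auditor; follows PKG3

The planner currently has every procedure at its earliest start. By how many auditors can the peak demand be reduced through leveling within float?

4

Early-start peak: d1:9  d2:9  d3:9  d4:7  d5:6  d6:6  d7:3  d8:1  d9:1  d10:1  d11:1  d12:0  d13:0  d14:0  d15:0 ⇒ 9.
Leveled (PKG1@1, PKG3@5, PKG4@5, PKG5@8, PKG6@10, PKG2@8): d1:4  d2:4  d3:4  d4:4  d5:5  d6:5  d7:5  d8:4  d9:4  d10:4  d11:4  d12:3  d13:3  d14:0  d15:0 ⇒ 5.
Reduction 9 − 5 = 4.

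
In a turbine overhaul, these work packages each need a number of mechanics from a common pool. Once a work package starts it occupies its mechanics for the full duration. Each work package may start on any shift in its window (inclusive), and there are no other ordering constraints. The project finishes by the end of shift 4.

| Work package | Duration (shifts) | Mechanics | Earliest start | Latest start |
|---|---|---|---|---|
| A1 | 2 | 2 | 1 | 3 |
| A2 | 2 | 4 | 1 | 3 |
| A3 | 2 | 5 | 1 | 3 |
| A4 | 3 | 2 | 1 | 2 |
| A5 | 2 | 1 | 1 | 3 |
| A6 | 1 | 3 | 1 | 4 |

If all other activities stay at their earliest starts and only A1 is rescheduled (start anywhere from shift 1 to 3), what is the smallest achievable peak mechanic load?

A1@1: s1:17  s2:14  s3:2  s4:0 → peak 17
A1@2: s1:15  s2:14  s3:4  s4:0 → peak 15
A1@3: s1:15  s2:12  s3:4  s4:2 → peak 15
Best is A1@2, peak 15.

15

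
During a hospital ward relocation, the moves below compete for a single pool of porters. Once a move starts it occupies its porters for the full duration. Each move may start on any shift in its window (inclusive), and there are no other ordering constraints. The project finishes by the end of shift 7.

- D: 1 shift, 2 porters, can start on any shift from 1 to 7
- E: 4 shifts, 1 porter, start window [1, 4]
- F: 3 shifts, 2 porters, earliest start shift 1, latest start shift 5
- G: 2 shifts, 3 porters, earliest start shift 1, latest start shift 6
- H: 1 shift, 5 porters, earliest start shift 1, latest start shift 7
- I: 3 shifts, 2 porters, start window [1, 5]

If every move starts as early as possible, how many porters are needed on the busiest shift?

15

Early-start schedule: D@1, E@1, F@1, G@1, H@1, I@1.
Load per shift: shift 1: 15, shift 2: 8, shift 3: 5, shift 4: 1, shift 5: 0, shift 6: 0, shift 7: 0.
Peak is 15.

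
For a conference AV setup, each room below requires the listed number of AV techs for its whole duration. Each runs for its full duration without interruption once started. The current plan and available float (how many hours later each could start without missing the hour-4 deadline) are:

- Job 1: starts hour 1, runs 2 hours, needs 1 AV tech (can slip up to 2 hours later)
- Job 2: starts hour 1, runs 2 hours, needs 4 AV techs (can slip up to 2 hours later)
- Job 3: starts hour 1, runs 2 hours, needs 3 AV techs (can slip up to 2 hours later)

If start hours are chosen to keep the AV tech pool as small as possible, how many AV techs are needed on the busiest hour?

4

Early-start (Job 1@1, Job 2@1, Job 3@1) gives peak 8: h1:8  h2:8  h3:0  h4:0.
Shift Job 2→3.
Schedule Job 1@1, Job 2@3, Job 3@1: h1:4  h2:4  h3:4  h4:4 — peak 4.
Total AV tech-hours = 16 over 4 hours ⇒ peak ≥ ⌈16/4⌉ = 4, so 4 is optimal.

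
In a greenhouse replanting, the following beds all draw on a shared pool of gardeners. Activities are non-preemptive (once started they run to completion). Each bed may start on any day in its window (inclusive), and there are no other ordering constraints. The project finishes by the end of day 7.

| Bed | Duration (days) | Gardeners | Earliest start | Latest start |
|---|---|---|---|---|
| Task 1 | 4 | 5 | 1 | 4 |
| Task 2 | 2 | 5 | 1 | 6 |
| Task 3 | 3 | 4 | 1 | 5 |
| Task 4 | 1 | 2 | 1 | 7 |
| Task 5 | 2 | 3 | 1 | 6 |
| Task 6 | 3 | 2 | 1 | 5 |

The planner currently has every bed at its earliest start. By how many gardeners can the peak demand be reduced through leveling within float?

Early-start peak: d1:21  d2:19  d3:11  d4:5  d5:0  d6:0  d7:0 ⇒ 21.
Leveled (Task 1@1, Task 2@6, Task 3@1, Task 4@5, Task 5@4, Task 6@5): d1:9  d2:9  d3:9  d4:8  d5:7  d6:7  d7:7 ⇒ 9.
Reduction 21 − 9 = 12.

12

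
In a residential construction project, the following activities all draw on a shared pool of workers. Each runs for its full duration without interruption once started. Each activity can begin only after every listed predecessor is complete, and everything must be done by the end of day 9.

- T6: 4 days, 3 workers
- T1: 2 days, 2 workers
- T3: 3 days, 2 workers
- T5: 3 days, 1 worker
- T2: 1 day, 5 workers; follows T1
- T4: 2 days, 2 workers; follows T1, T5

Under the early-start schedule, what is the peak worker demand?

Early-start schedule: T6@1, T1@1, T3@1, T5@1, T2@3, T4@4.
Load per day: day 1: 8, day 2: 8, day 3: 11, day 4: 5, day 5: 2, day 6: 0, day 7: 0, day 8: 0, day 9: 0.
Peak is 11.

11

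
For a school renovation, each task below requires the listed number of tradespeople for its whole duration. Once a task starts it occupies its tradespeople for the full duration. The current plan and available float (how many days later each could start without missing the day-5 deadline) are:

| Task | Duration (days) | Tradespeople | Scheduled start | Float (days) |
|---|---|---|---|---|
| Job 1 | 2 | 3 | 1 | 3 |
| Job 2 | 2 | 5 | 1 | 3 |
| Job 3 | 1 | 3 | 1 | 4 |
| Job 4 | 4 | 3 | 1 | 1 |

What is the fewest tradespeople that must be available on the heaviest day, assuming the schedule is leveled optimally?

Early-start (Job 1@1, Job 2@1, Job 3@1, Job 4@1) gives peak 14: d1:14  d2:11  d3:3  d4:3  d5:0.
Shift Job 2→3, Job 4→2.
Schedule Job 1@1, Job 2@3, Job 3@1, Job 4@2: d1:6  d2:6  d3:8  d4:8  d5:3 — peak 8.

8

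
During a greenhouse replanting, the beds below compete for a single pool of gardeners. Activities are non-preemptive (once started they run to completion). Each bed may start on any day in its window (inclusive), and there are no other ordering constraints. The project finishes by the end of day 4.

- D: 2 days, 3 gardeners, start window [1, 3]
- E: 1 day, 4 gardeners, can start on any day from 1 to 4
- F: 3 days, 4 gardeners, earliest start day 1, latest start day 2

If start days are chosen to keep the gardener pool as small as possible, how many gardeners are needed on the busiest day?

Early-start (D@1, E@1, F@1) gives peak 11: d1:11  d2:7  d3:4  d4:0.
Shift F→2.
Schedule D@1, E@1, F@2: d1:7  d2:7  d3:4  d4:4 — peak 7.
No arrangement of the 24 feasible schedules does better.

7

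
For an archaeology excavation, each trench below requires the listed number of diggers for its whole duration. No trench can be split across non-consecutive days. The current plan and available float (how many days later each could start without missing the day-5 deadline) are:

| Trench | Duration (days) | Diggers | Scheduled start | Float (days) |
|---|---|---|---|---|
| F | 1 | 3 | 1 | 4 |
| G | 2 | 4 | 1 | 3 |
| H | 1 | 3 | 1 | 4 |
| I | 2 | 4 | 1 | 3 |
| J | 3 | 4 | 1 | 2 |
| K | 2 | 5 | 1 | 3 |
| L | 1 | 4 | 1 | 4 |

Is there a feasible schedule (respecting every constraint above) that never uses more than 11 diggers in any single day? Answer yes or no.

Schedule F@1, G@1, H@2, I@1, J@3, K@3, L@5: d1:11  d2:11  d3:9  d4:9  d5:8 — peak 11 ≤ 11.

yes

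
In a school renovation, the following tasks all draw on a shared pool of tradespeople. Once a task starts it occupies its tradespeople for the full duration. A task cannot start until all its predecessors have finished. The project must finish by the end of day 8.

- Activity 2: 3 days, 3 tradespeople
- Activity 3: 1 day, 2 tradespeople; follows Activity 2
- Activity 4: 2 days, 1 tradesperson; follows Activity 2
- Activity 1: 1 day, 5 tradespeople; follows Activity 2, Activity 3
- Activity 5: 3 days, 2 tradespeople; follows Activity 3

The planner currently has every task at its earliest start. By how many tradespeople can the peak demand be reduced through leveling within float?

3

Early-start peak: d1:3  d2:3  d3:3  d4:3  d5:8  d6:2  d7:2  d8:0 ⇒ 8.
Leveled (Activity 2@1, Activity 3@4, Activity 4@4, Activity 1@8, Activity 5@5): d1:3  d2:3  d3:3  d4:3  d5:3  d6:2  d7:2  d8:5 ⇒ 5.
Reduction 8 − 5 = 3.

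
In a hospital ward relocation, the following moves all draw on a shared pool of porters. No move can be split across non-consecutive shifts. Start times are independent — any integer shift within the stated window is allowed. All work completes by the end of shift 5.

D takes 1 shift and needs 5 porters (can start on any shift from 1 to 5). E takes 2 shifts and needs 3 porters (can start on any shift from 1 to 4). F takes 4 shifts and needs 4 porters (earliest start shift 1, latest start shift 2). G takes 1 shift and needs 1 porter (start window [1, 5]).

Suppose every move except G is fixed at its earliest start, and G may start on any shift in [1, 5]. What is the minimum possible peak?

G@1: s1:13  s2:7  s3:4  s4:4  s5:0 → peak 13
G@2: s1:12  s2:8  s3:4  s4:4  s5:0 → peak 12
G@3: s1:12  s2:7  s3:5  s4:4  s5:0 → peak 12
G@4: s1:12  s2:7  s3:4  s4:5  s5:0 → peak 12
G@5: s1:12  s2:7  s3:4  s4:4  s5:1 → peak 12
Best is G@2, peak 12.

12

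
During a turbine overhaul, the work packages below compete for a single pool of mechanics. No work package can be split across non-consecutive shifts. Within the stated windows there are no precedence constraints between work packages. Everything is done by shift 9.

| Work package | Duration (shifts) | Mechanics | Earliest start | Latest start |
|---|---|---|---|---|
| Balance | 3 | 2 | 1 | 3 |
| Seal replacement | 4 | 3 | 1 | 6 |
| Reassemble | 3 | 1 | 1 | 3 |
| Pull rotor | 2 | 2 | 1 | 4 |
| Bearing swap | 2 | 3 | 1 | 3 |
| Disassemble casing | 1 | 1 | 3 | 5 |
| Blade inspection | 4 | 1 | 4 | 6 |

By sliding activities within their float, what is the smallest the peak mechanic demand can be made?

Early-start (Balance@1, Seal replacement@1, Reassemble@1, Pull rotor@1, Bearing swap@1, Disassemble casing@3, Blade inspection@4) gives peak 11: s1:11  s2:11  s3:7  s4:4  s5:1  s6:1  s7:1  s8:0  s9:0.
Shift Balance→3, Seal replacement→6, Pull rotor→4, Blade inspection→6.
Schedule Balance@3, Seal replacement@6, Reassemble@1, Pull rotor@4, Bearing swap@1, Disassemble casing@3, Blade inspection@6: s1:4  s2:4  s3:4  s4:4  s5:4  s6:4  s7:4  s8:4  s9:4 — peak 4.
Total mechanic-shifts = 36 over 9 shifts ⇒ peak ≥ ⌈36/9⌉ = 4, so 4 is optimal.

4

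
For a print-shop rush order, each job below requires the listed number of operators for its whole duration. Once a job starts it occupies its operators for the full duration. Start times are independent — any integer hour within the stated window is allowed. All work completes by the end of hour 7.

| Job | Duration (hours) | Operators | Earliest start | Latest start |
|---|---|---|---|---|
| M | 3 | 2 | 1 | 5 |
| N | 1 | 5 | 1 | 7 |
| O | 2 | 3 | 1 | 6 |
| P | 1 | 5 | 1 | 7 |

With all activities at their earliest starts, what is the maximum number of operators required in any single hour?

Early-start schedule: M@1, N@1, O@1, P@1.
Load per hour: hour 1: 15, hour 2: 5, hour 3: 2, hour 4: 0, hour 5: 0, hour 6: 0, hour 7: 0.
Peak is 15.

15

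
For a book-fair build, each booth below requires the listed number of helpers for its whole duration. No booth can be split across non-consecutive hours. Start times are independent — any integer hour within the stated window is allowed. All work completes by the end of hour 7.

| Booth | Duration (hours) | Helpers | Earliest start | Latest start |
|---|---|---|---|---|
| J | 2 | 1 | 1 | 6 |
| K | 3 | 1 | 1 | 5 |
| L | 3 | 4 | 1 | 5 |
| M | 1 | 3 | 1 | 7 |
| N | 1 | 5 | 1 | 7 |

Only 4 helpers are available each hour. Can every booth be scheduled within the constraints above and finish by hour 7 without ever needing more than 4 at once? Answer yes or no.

no

The minimum achievable peak is 5; 4 < 5, so no feasible schedule stays within the cap.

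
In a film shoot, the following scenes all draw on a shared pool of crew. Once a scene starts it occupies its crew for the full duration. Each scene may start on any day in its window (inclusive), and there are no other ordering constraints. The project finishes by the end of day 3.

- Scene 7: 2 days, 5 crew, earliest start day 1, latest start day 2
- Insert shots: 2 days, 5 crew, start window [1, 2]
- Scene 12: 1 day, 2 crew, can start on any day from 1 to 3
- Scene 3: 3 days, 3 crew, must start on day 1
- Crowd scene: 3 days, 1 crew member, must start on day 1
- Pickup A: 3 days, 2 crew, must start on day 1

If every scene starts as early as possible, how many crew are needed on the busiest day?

18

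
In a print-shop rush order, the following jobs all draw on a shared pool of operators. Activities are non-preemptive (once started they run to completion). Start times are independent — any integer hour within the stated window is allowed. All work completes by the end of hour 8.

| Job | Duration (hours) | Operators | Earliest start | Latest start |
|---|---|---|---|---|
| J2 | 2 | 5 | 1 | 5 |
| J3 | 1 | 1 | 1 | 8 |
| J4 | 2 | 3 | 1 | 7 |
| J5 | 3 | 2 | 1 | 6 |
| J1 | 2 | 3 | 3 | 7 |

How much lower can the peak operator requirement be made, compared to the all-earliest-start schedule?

6

Early-start peak: h1:11  h2:10  h3:5  h4:3  h5:0  h6:0  h7:0  h8:0 ⇒ 11.
Leveled (J2@1, J3@3, J4@3, J5@4, J1@5): h1:5  h2:5  h3:4  h4:5  h5:5  h6:5  h7:0  h8:0 ⇒ 5.
Reduction 11 − 5 = 6.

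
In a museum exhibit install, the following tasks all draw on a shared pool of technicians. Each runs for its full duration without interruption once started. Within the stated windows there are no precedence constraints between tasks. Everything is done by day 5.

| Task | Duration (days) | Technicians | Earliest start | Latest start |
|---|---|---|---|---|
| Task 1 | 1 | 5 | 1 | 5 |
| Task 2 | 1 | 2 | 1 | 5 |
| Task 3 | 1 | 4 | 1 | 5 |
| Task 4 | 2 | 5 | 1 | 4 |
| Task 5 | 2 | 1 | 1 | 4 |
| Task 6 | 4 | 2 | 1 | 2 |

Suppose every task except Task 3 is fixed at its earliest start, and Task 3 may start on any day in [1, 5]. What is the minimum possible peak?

Task 3@1: d1:19  d2:8  d3:2  d4:2  d5:0 → peak 19
Task 3@2: d1:15  d2:12  d3:2  d4:2  d5:0 → peak 15
Task 3@3: d1:15  d2:8  d3:6  d4:2  d5:0 → peak 15
Task 3@4: d1:15  d2:8  d3:2  d4:6  d5:0 → peak 15
Task 3@5: d1:15  d2:8  d3:2  d4:2  d5:4 → peak 15
Best is Task 3@2, peak 15.

15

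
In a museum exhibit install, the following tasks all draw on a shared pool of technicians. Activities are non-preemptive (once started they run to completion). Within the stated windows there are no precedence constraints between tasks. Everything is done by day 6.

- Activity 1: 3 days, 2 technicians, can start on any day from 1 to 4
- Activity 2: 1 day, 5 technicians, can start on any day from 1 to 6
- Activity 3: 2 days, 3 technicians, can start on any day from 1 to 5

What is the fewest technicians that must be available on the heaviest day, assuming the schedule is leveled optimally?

5

Early-start (Activity 1@1, Activity 2@1, Activity 3@1) gives peak 10: d1:10  d2:5  d3:2  d4:0  d5:0  d6:0.
Shift Activity 2→4.
Schedule Activity 1@1, Activity 2@4, Activity 3@1: d1:5  d2:5  d3:2  d4:5  d5:0  d6:0 — peak 5.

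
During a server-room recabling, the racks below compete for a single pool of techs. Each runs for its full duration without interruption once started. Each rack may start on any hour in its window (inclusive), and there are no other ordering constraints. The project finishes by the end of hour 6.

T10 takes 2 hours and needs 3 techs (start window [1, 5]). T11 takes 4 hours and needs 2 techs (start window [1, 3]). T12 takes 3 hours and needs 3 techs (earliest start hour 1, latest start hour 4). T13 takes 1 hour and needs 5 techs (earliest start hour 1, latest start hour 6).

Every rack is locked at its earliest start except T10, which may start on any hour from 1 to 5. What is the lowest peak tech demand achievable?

10

T10@1: h1:13  h2:8  h3:5  h4:2  h5:0  h6:0 → peak 13
T10@2: h1:10  h2:8  h3:8  h4:2  h5:0  h6:0 → peak 10
T10@3: h1:10  h2:5  h3:8  h4:5  h5:0  h6:0 → peak 10
T10@4: h1:10  h2:5  h3:5  h4:5  h5:3  h6:0 → peak 10
T10@5: h1:10  h2:5  h3:5  h4:2  h5:3  h6:3 → peak 10
Best is T10@2, peak 10.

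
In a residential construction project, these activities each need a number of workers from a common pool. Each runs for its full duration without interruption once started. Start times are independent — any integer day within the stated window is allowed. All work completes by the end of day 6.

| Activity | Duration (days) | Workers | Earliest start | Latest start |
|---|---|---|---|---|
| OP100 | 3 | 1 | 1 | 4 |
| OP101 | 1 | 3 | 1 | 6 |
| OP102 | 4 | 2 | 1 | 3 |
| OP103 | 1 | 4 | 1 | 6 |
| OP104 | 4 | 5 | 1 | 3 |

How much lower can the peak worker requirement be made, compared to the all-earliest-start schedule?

Early-start peak: d1:15  d2:8  d3:8  d4:7  d5:0  d6:0 ⇒ 15.
Leveled (OP100@1, OP101@1, OP102@1, OP103@2, OP104@3): d1:6  d2:7  d3:8  d4:7  d5:5  d6:5 ⇒ 8.
Reduction 15 − 8 = 7.

7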